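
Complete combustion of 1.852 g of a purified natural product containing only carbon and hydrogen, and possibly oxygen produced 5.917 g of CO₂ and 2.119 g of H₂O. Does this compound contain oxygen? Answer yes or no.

mol C = 5.917 g CO₂ ÷ 44.009 g/mol = 0.13445 mol
mol H = 2 × 2.119 g H₂O ÷ 18.015 g/mol = 0.23525 mol
C and H together account for 1.8520 g — essentially the entire 1.852 g sample — so the compound contains no oxygen.

no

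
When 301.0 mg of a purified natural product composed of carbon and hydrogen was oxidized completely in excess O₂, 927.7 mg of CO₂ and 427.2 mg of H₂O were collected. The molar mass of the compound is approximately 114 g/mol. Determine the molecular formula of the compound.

C8H18

mol C = 0.9277 g CO₂ ÷ 44.009 g/mol = 0.021080 mol
mol H = 2 × 0.4272 g H₂O ÷ 18.015 g/mol = 0.047427 mol
Divide by the smallest (0.021080 mol): C 1.000, H 2.250
Multiplying each by 4 gives whole numbers: C 4.00, H 9.00
Empirical formula: C4H9
Empirical-formula mass = 57.12 g/mol; 114 ÷ 57.12 ≈ 2, so the molecular formula is C8H18.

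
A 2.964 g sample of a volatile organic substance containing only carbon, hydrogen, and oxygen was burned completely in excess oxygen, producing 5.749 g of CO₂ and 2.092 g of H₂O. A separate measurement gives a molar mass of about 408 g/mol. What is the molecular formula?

mol C = 5.749 g CO₂ ÷ 44.009 g/mol = 0.13063 mol
mol H = 2 × 2.092 g H₂O ÷ 18.015 g/mol = 0.23225 mol
mass O = 2.964 − (1.5690 + 0.23411) = 1.1609 g → mol O = 1.1609 ÷ 15.999 = 0.072559 mol
Divide by the smallest (0.072559 mol): C 1.800, H 3.201, O 1.000
Multiplying each by 5 gives whole numbers: C 9.00, H 16.00, O 5.00
Empirical formula: C9H16O5
Empirical-formula mass = 204.22 g/mol; 408 ÷ 204.22 ≈ 2, so the molecular formula is C18H32O10.

C18H32O10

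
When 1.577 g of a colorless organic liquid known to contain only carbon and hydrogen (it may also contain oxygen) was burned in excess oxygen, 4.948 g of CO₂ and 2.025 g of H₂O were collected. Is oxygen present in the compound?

no

mol C = 4.948 g CO₂ ÷ 44.009 g/mol = 0.11243 mol
mol H = 2 × 2.025 g H₂O ÷ 18.015 g/mol = 0.22481 mol
C and H together account for 1.5770 g — essentially the entire 1.577 g sample — so the compound contains no oxygen.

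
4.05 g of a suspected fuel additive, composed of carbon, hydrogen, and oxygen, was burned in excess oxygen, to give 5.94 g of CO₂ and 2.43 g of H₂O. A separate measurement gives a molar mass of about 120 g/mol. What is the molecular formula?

mol C = 5.94 g CO₂ ÷ 44.009 g/mol = 0.1350 mol
mol H = 2 × 2.43 g H₂O ÷ 18.015 g/mol = 0.2698 mol
mass O = 4.05 − (1.621 + 0.2719) = 2.157 g → mol O = 2.157 ÷ 15.999 = 0.1348 mol
Divide by the smallest (0.1348 mol): C 1.001, H 2.001, O 1.000
Empirical formula: CH2O
Empirical-formula mass = 30.03 g/mol; 120 ÷ 30.03 ≈ 4, so the molecular formula is C4H8O4.

C4H8O4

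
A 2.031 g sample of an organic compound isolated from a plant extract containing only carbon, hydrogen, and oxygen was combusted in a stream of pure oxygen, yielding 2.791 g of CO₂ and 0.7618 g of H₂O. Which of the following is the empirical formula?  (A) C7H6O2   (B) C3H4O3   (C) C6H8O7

(C) C6H8O7

mol C = 2.791 g CO₂ ÷ 44.009 g/mol = 0.063419 mol
mol H = 2 × 0.7618 g H₂O ÷ 18.015 g/mol = 0.084574 mol
mass O = 2.031 − (0.76172 + 0.085251) = 1.1840 g → mol O = 1.1840 ÷ 15.999 = 0.074006 mol
Divide by the smallest (0.063419 mol): C 1.000, H 1.334, O 1.167
Multiplying each by 6 gives whole numbers: C 6.00, H 8.00, O 7.00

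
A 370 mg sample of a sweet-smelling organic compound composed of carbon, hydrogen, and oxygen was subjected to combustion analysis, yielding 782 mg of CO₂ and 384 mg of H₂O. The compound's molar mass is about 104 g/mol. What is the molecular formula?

C5H12O2

mol C = 0.782 g CO₂ ÷ 44.009 g/mol = 0.01777 mol
mol H = 2 × 0.384 g H₂O ÷ 18.015 g/mol = 0.04263 mol
mass O = 0.370 − (0.2134 + 0.04297) = 0.1136 g → mol O = 0.1136 ÷ 15.999 = 0.007101 mol
Divide by the smallest (0.007101 mol): C 2.502, H 6.004, O 1.000
Multiplying each by 2 gives whole numbers: C 5.00, H 12.01, O 2.00
Empirical formula: C5H12O2
Empirical-formula mass = 104.15 g/mol; 104 ÷ 104.15 ≈ 1, so the molecular formula is C5H12O2.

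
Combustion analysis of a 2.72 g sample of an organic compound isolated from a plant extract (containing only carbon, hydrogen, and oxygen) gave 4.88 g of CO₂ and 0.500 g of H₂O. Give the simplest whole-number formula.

mol C = 4.88 g CO₂ ÷ 44.009 g/mol = 0.1109 mol
mol H = 2 × 0.500 g H₂O ÷ 18.015 g/mol = 0.05551 mol
mass O = 2.72 − (1.332 + 0.05595) = 1.332 g → mol O = 1.332 ÷ 15.999 = 0.08327 mol
Divide by the smallest (0.05551 mol): C 1.998, H 1.000, O 1.500
Multiplying each by 2 gives whole numbers: C 4.00, H 2.00, O 3.00

C4H2O3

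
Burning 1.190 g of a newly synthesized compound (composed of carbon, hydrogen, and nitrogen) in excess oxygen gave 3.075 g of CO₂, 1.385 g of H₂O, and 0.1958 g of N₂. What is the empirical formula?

C5H11N

mol C = 3.075 g CO₂ ÷ 44.009 g/mol = 0.069872 mol
mol H = 2 × 1.385 g H₂O ÷ 18.015 g/mol = 0.15376 mol
mol N = 2 × 0.1958 g N₂ ÷ 28.014 g/mol = 0.013979 mol
Divide by the smallest (0.013979 mol): C 4.998, H 11.000, N 1.000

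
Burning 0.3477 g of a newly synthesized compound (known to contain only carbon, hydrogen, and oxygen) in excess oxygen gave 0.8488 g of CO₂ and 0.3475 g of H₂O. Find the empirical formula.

C4H8O

mol C = 0.8488 g CO₂ ÷ 44.009 g/mol = 0.019287 mol
mol H = 2 × 0.3475 g H₂O ÷ 18.015 g/mol = 0.038579 mol
mass O = 0.3477 − (0.23166 + 0.038888) = 0.077157 g → mol O = 0.077157 ÷ 15.999 = 0.0048226 mol
Divide by the smallest (0.0048226 mol): C 3.999, H 8.000, O 1.000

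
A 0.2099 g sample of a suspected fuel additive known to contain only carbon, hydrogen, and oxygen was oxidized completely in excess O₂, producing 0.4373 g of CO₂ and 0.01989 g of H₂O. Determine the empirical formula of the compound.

C9H2O5

mol C = 0.4373 g CO₂ ÷ 44.009 g/mol = 0.0099366 mol
mol H = 2 × 0.01989 g H₂O ÷ 18.015 g/mol = 0.0022082 mol
mass O = 0.2099 − (0.11935 + 0.0022258) = 0.088326 g → mol O = 0.088326 ÷ 15.999 = 0.0055207 mol
Divide by the smallest (0.0022082 mol): C 4.500, H 1.000, O 2.500
Multiplying each by 2 gives whole numbers: C 9.00, H 2.00, O 5.00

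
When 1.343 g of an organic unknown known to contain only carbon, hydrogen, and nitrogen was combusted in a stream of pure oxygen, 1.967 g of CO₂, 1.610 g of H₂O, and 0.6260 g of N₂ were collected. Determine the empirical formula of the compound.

CH4N

mol C = 1.967 g CO₂ ÷ 44.009 g/mol = 0.044695 mol
mol H = 2 × 1.610 g H₂O ÷ 18.015 g/mol = 0.17874 mol
mol N = 2 × 0.6260 g N₂ ÷ 28.014 g/mol = 0.044692 mol
Divide by the smallest (0.044692 mol): C 1.000, H 3.999, N 1.000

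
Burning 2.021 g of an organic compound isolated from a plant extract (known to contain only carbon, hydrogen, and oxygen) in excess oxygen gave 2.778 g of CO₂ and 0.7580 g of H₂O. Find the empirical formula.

mol C = 2.778 g CO₂ ÷ 44.009 g/mol = 0.063123 mol
mol H = 2 × 0.7580 g H₂O ÷ 18.015 g/mol = 0.084152 mol
mass O = 2.021 − (0.75818 + 0.084825) = 1.1780 g → mol O = 1.1780 ÷ 15.999 = 0.073630 mol
Divide by the smallest (0.063123 mol): C 1.000, H 1.333, O 1.166
Multiplying each by 6 gives whole numbers: C 6.00, H 8.00, O 7.00

C6H8O7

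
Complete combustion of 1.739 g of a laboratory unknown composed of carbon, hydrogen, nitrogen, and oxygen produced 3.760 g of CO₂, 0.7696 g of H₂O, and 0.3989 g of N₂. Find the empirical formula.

C6H6N2O

mol C = 3.760 g CO₂ ÷ 44.009 g/mol = 0.085437 mol
mol H = 2 × 0.7696 g H₂O ÷ 18.015 g/mol = 0.085440 mol
mol N = 2 × 0.3989 g N₂ ÷ 28.014 g/mol = 0.028479 mol
mass O = 1.739 − (1.0262 + 0.086123 + 0.39890) = 0.22779 g → mol O = 0.22779 ÷ 15.999 = 0.014238 mol
Divide by the smallest (0.014238 mol): C 6.001, H 6.001, N 2.000, O 1.000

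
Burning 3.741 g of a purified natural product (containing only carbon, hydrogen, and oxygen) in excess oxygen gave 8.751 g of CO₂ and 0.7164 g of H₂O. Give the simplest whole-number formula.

mol C = 8.751 g CO₂ ÷ 44.009 g/mol = 0.19885 mol
mol H = 2 × 0.7164 g H₂O ÷ 18.015 g/mol = 0.079534 mol
mass O = 3.741 − (2.3883 + 0.080170) = 1.2725 g → mol O = 1.2725 ÷ 15.999 = 0.079536 mol
Divide by the smallest (0.079534 mol): C 2.500, H 1.000, O 1.000
Multiplying each by 2 gives whole numbers: C 5.00, H 2.00, O 2.00

C5H2O2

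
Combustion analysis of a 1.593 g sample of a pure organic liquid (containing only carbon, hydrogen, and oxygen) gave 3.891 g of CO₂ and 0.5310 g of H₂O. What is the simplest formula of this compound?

mol C = 3.891 g CO₂ ÷ 44.009 g/mol = 0.088414 mol
mol H = 2 × 0.5310 g H₂O ÷ 18.015 g/mol = 0.058951 mol
mass O = 1.593 − (1.0619 + 0.059422) = 0.47164 g → mol O = 0.47164 ÷ 15.999 = 0.029479 mol
Divide by the smallest (0.029479 mol): C 2.999, H 2.000, O 1.000

C3H2O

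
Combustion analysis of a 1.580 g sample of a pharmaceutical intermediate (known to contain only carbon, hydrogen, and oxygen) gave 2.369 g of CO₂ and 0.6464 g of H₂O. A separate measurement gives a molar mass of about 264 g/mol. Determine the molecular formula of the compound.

mol C = 2.369 g CO₂ ÷ 44.009 g/mol = 0.053830 mol
mol H = 2 × 0.6464 g H₂O ÷ 18.015 g/mol = 0.071762 mol
mass O = 1.580 − (0.64655 + 0.072337) = 0.86111 g → mol O = 0.86111 ÷ 15.999 = 0.053823 mol
Divide by the smallest (0.053823 mol): C 1.000, H 1.333, O 1.000
Multiplying each by 3 gives whole numbers: C 3.00, H 4.00, O 3.00
Empirical formula: C3H4O3
Empirical-formula mass = 88.06 g/mol; 264 ÷ 88.06 ≈ 3, so the molecular formula is C9H12O9.

C9H12O9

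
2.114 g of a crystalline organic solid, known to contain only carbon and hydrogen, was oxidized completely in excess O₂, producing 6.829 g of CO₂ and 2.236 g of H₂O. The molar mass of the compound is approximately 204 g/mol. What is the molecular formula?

mol C = 6.829 g CO₂ ÷ 44.009 g/mol = 0.15517 mol
mol H = 2 × 2.236 g H₂O ÷ 18.015 g/mol = 0.24824 mol
Divide by the smallest (0.15517 mol): C 1.000, H 1.600
Multiplying each by 5 gives whole numbers: C 5.00, H 8.00
Empirical formula: C5H8
Empirical-formula mass = 68.12 g/mol; 204 ÷ 68.12 ≈ 3, so the molecular formula is C15H24.

C15H24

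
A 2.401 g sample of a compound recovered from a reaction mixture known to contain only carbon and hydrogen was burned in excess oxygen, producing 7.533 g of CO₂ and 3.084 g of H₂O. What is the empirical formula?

mol C = 7.533 g CO₂ ÷ 44.009 g/mol = 0.17117 mol
mol H = 2 × 3.084 g H₂O ÷ 18.015 g/mol = 0.34238 mol
Divide by the smallest (0.17117 mol): C 1.000, H 2.000

CH2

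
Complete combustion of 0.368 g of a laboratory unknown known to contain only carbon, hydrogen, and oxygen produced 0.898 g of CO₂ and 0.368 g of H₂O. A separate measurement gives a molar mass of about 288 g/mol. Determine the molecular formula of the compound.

mol C = 0.898 g CO₂ ÷ 44.009 g/mol = 0.02040 mol
mol H = 2 × 0.368 g H₂O ÷ 18.015 g/mol = 0.04085 mol
mass O = 0.368 − (0.2451 + 0.04118) = 0.08173 g → mol O = 0.08173 ÷ 15.999 = 0.005109 mol
Divide by the smallest (0.005109 mol): C 3.994, H 7.997, O 1.000
Empirical formula: C4H8O
Empirical-formula mass = 72.11 g/mol; 288 ÷ 72.11 ≈ 4, so the molecular formula is C16H32O4.

C16H32O4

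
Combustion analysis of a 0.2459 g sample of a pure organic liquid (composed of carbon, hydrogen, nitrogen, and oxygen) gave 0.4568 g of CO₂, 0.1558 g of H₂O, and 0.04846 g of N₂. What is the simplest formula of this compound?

mol C = 0.4568 g CO₂ ÷ 44.009 g/mol = 0.010380 mol
mol H = 2 × 0.1558 g H₂O ÷ 18.015 g/mol = 0.017297 mol
mol N = 2 × 0.04846 g N₂ ÷ 28.014 g/mol = 0.0034597 mol
mass O = 0.2459 − (0.12467 + 0.017435 + 0.048460) = 0.055334 g → mol O = 0.055334 ÷ 15.999 = 0.0034586 mol
Divide by the smallest (0.0034586 mol): C 3.001, H 5.001, N 1.000, O 1.000

C3H5NO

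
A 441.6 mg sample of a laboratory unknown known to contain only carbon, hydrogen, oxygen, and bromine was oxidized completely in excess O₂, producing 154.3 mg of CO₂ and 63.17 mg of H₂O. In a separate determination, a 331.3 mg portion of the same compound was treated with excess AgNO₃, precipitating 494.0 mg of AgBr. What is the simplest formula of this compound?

mol C = 0.1543 g CO₂ ÷ 44.009 g/mol = 0.0035061 mol
mol H = 2 × 0.06317 g H₂O ÷ 18.015 g/mol = 0.0070130 mol
From the AgBr data: mol Br per gram of compound = (0.4940 ÷ 187.772) ÷ 0.3313 = 0.0079410 mol/g, so in the 0.4416 g combustion sample mol Br = 0.0035067 mol
mass O = 0.4416 − (0.042112 + 0.0070691 + 0.28020) = 0.11222 g → mol O = 0.11222 ÷ 15.999 = 0.0070140 mol
Divide by the smallest (0.0035061 mol): C 1.000, H 2.000, Br 1.000, O 2.001

CH2BrO2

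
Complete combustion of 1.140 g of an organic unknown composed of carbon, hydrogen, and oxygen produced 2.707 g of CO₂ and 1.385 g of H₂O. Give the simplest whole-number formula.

C4H10O

mol C = 2.707 g CO₂ ÷ 44.009 g/mol = 0.061510 mol
mol H = 2 × 1.385 g H₂O ÷ 18.015 g/mol = 0.15376 mol
mass O = 1.140 − (0.73880 + 0.15499) = 0.24621 g → mol O = 0.24621 ÷ 15.999 = 0.015389 mol
Divide by the smallest (0.015389 mol): C 3.997, H 9.992, O 1.000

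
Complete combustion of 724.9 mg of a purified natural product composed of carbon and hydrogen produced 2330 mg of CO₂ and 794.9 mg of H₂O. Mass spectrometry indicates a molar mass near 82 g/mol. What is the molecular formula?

mol C = 2.330 g CO₂ ÷ 44.009 g/mol = 0.052944 mol
mol H = 2 × 0.7949 g H₂O ÷ 18.015 g/mol = 0.088249 mol
Divide by the smallest (0.052944 mol): C 1.000, H 1.667
Multiplying each by 3 gives whole numbers: C 3.00, H 5.00
Empirical formula: C3H5
Empirical-formula mass = 41.07 g/mol; 82 ÷ 41.07 ≈ 2, so the molecular formula is C6H10.

C6H10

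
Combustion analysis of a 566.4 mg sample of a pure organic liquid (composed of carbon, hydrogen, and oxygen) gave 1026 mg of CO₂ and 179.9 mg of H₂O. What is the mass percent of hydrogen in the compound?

mol C = 1.026 g CO₂ ÷ 44.009 g/mol = 0.023313 mol
mol H = 2 × 0.1799 g H₂O ÷ 18.015 g/mol = 0.019972 mol
mass O = 0.5664 − (0.28002 + 0.020132) = 0.26625 g → mol O = 0.26625 ÷ 15.999 = 0.016642 mol
mass % H = 0.020132 g ÷ 0.5664 g × 100%

3.55%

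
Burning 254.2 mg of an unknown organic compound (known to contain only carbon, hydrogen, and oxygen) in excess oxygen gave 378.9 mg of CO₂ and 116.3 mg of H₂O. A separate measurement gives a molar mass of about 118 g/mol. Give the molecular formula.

C4H6O4

mol C = 0.3789 g CO₂ ÷ 44.009 g/mol = 0.0086096 mol
mol H = 2 × 0.1163 g H₂O ÷ 18.015 g/mol = 0.012911 mol
mass O = 0.2542 − (0.10341 + 0.013015) = 0.13778 g → mol O = 0.13778 ÷ 15.999 = 0.0086115 mol
Divide by the smallest (0.0086096 mol): C 1.000, H 1.500, O 1.000
Multiplying each by 2 gives whole numbers: C 2.00, H 3.00, O 2.00
Empirical formula: C2H3O2
Empirical-formula mass = 59.04 g/mol; 118 ÷ 59.04 ≈ 2, so the molecular formula is C4H6O4.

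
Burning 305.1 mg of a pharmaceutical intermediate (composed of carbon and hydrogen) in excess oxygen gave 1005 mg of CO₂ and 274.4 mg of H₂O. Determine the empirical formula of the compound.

C3H4

mol C = 1.005 g CO₂ ÷ 44.009 g/mol = 0.022836 mol
mol H = 2 × 0.2744 g H₂O ÷ 18.015 g/mol = 0.030464 mol
Divide by the smallest (0.022836 mol): C 1.000, H 1.334
Multiplying each by 3 gives whole numbers: C 3.00, H 4.00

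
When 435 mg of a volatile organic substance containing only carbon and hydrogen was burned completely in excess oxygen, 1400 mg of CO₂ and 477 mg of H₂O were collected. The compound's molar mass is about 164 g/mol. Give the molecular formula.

C12H20

mol C = 1.40 g CO₂ ÷ 44.009 g/mol = 0.03181 mol
mol H = 2 × 0.477 g H₂O ÷ 18.015 g/mol = 0.05296 mol
Divide by the smallest (0.03181 mol): C 1.000, H 1.665
Multiplying each by 3 gives whole numbers: C 3.00, H 4.99
Empirical formula: C3H5
Empirical-formula mass = 41.07 g/mol; 164 ÷ 41.07 ≈ 4, so the molecular formula is C12H20.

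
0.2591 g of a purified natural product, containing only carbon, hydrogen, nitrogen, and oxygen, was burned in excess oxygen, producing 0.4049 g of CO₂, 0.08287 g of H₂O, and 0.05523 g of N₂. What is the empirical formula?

mol C = 0.4049 g CO₂ ÷ 44.009 g/mol = 0.0092004 mol
mol H = 2 × 0.08287 g H₂O ÷ 18.015 g/mol = 0.0092001 mol
mol N = 2 × 0.05523 g N₂ ÷ 28.014 g/mol = 0.0039430 mol
mass O = 0.2591 − (0.11051 + 0.0092737 + 0.055230) = 0.084090 g → mol O = 0.084090 ÷ 15.999 = 0.0052560 mol
Divide by the smallest (0.0039430 mol): C 2.333, H 2.333, N 1.000, O 1.333
Multiplying each by 3 gives whole numbers: C 7.00, H 7.00, N 3.00, O 4.00

C7H7N3O4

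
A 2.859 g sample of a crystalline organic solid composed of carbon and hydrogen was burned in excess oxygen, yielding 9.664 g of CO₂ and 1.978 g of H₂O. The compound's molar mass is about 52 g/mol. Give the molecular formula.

C4H4

mol C = 9.664 g CO₂ ÷ 44.009 g/mol = 0.21959 mol
mol H = 2 × 1.978 g H₂O ÷ 18.015 g/mol = 0.21959 mol
Divide by the smallest (0.21959 mol): C 1.000, H 1.000
Empirical formula: CH
Empirical-formula mass = 13.02 g/mol; 52 ÷ 13.02 ≈ 4, so the molecular formula is C4H4.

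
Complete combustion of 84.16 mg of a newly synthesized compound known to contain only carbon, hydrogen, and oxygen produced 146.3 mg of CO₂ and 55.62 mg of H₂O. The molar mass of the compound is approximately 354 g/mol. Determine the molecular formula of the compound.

C14H26O10

mol C = 0.1463 g CO₂ ÷ 44.009 g/mol = 0.0033243 mol
mol H = 2 × 0.05562 g H₂O ÷ 18.015 g/mol = 0.0061749 mol
mass O = 0.08416 − (0.039928 + 0.0062243) = 0.038007 g → mol O = 0.038007 ÷ 15.999 = 0.0023756 mol
Divide by the smallest (0.0023756 mol): C 1.399, H 2.599, O 1.000
Multiplying each by 5 gives whole numbers: C 7.00, H 13.00, O 5.00
Empirical formula: C7H13O5
Empirical-formula mass = 177.18 g/mol; 354 ÷ 177.18 ≈ 2, so the molecular formula is C14H26O10.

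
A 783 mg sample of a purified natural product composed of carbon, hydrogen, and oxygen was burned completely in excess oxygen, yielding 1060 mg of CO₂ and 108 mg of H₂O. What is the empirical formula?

mol C = 1.06 g CO₂ ÷ 44.009 g/mol = 0.02409 mol
mol H = 2 × 0.108 g H₂O ÷ 18.015 g/mol = 0.01199 mol
mass O = 0.783 − (0.2893 + 0.01209) = 0.4816 g → mol O = 0.4816 ÷ 15.999 = 0.03010 mol
Divide by the smallest (0.01199 mol): C 2.009, H 1.000, O 2.511
Multiplying each by 2 gives whole numbers: C 4.02, H 2.00, O 5.02

C4H2O5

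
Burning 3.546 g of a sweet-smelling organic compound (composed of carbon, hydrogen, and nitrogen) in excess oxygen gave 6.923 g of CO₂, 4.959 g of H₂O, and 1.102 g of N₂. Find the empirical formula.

mol C = 6.923 g CO₂ ÷ 44.009 g/mol = 0.15731 mol
mol H = 2 × 4.959 g H₂O ÷ 18.015 g/mol = 0.55054 mol
mol N = 2 × 1.102 g N₂ ÷ 28.014 g/mol = 0.078675 mol
Divide by the smallest (0.078675 mol): C 1.999, H 6.998, N 1.000

C2H7N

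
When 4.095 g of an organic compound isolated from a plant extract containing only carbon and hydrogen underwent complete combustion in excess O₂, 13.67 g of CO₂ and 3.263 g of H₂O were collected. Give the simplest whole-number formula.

mol C = 13.67 g CO₂ ÷ 44.009 g/mol = 0.31062 mol
mol H = 2 × 3.263 g H₂O ÷ 18.015 g/mol = 0.36225 mol
Divide by the smallest (0.31062 mol): C 1.000, H 1.166
Multiplying each by 6 gives whole numbers: C 6.00, H 7.00

C6H7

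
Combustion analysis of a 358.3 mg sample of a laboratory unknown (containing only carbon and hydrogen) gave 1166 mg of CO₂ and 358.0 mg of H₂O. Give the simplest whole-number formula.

mol C = 1.166 g CO₂ ÷ 44.009 g/mol = 0.026495 mol
mol H = 2 × 0.3580 g H₂O ÷ 18.015 g/mol = 0.039745 mol
Divide by the smallest (0.026495 mol): C 1.000, H 1.500
Multiplying each by 2 gives whole numbers: C 2.00, H 3.00

C2H3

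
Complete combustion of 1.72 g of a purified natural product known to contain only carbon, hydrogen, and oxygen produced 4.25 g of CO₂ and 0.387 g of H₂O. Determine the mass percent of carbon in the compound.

mol C = 4.25 g CO₂ ÷ 44.009 g/mol = 0.09657 mol
mol H = 2 × 0.387 g H₂O ÷ 18.015 g/mol = 0.04296 mol
mass O = 1.72 − (1.160 + 0.04331) = 0.5168 g → mol O = 0.5168 ÷ 15.999 = 0.03230 mol
mass % C = 1.160 g ÷ 1.72 g × 100%

67.4%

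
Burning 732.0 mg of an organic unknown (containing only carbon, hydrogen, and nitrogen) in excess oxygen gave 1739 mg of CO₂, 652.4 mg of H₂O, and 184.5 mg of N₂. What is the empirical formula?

C6H11N2

mol C = 1.739 g CO₂ ÷ 44.009 g/mol = 0.039515 mol
mol H = 2 × 0.6524 g H₂O ÷ 18.015 g/mol = 0.072429 mol
mol N = 2 × 0.1845 g N₂ ÷ 28.014 g/mol = 0.013172 mol
Divide by the smallest (0.013172 mol): C 3.000, H 5.499, N 1.000
Multiplying each by 2 gives whole numbers: C 6.00, H 11.00, N 2.00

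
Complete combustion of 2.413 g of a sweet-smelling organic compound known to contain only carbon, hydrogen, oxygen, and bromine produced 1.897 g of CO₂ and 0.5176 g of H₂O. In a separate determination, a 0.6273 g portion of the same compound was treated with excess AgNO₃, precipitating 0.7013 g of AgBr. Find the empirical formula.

C3H4BrO3

mol C = 1.897 g CO₂ ÷ 44.009 g/mol = 0.043105 mol
mol H = 2 × 0.5176 g H₂O ÷ 18.015 g/mol = 0.057463 mol
From the AgBr data: mol Br per gram of compound = (0.7013 ÷ 187.772) ÷ 0.6273 = 0.0059538 mol/g, so in the 2.413 g combustion sample mol Br = 0.014367 mol
mass O = 2.413 − (0.51773 + 0.057923 + 1.1480) = 0.68939 g → mol O = 0.68939 ÷ 15.999 = 0.043090 mol
Divide by the smallest (0.014367 mol): C 3.000, H 4.000, Br 1.000, O 2.999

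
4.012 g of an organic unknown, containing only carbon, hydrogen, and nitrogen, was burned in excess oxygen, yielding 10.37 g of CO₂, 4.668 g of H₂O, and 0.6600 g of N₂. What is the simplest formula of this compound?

mol C = 10.37 g CO₂ ÷ 44.009 g/mol = 0.23563 mol
mol H = 2 × 4.668 g H₂O ÷ 18.015 g/mol = 0.51823 mol
mol N = 2 × 0.6600 g N₂ ÷ 28.014 g/mol = 0.047119 mol
Divide by the smallest (0.047119 mol): C 5.001, H 10.998, N 1.000

C5H11N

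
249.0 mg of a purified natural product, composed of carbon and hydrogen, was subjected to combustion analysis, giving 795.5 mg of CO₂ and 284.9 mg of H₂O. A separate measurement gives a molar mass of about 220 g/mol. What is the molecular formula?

mol C = 0.7955 g CO₂ ÷ 44.009 g/mol = 0.018076 mol
mol H = 2 × 0.2849 g H₂O ÷ 18.015 g/mol = 0.031629 mol
Divide by the smallest (0.018076 mol): C 1.000, H 1.750
Multiplying each by 4 gives whole numbers: C 4.00, H 7.00
Empirical formula: C4H7
Empirical-formula mass = 55.10 g/mol; 220 ÷ 55.10 ≈ 4, so the molecular formula is C16H28.

C16H28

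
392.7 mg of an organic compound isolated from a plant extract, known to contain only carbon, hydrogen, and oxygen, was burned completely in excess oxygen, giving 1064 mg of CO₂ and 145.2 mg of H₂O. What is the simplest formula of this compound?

mol C = 1.064 g CO₂ ÷ 44.009 g/mol = 0.024177 mol
mol H = 2 × 0.1452 g H₂O ÷ 18.015 g/mol = 0.016120 mol
mass O = 0.3927 − (0.29039 + 0.016249) = 0.086063 g → mol O = 0.086063 ÷ 15.999 = 0.0053793 mol
Divide by the smallest (0.0053793 mol): C 4.494, H 2.997, O 1.000
Multiplying each by 2 gives whole numbers: C 8.99, H 5.99, O 2.00

C9H6O2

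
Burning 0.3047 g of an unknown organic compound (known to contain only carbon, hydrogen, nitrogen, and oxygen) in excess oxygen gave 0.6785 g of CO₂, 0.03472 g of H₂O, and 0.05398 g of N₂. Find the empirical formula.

C4HNO

mol C = 0.6785 g CO₂ ÷ 44.009 g/mol = 0.015417 mol
mol H = 2 × 0.03472 g H₂O ÷ 18.015 g/mol = 0.0038546 mol
mol N = 2 × 0.05398 g N₂ ÷ 28.014 g/mol = 0.0038538 mol
mass O = 0.3047 − (0.18518 + 0.0038854 + 0.053980) = 0.061657 g → mol O = 0.061657 ÷ 15.999 = 0.0038538 mol
Divide by the smallest (0.0038538 mol): C 4.001, H 1.000, N 1.000, O 1.000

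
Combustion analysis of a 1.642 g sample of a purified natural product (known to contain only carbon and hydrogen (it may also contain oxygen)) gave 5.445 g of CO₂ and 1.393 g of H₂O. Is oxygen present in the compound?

no

mol C = 5.445 g CO₂ ÷ 44.009 g/mol = 0.12372 mol
mol H = 2 × 1.393 g H₂O ÷ 18.015 g/mol = 0.15465 mol
C and H together account for 1.6419 g — essentially the entire 1.642 g sample — so the compound contains no oxygen.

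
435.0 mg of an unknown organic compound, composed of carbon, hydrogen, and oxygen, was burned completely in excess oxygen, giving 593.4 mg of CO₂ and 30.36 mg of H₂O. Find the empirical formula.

C4HO5

mol C = 0.5934 g CO₂ ÷ 44.009 g/mol = 0.013484 mol
mol H = 2 × 0.03036 g H₂O ÷ 18.015 g/mol = 0.0033705 mol
mass O = 0.4350 − (0.16195 + 0.0033975) = 0.26965 g → mol O = 0.26965 ÷ 15.999 = 0.016854 mol
Divide by the smallest (0.0033705 mol): C 4.000, H 1.000, O 5.000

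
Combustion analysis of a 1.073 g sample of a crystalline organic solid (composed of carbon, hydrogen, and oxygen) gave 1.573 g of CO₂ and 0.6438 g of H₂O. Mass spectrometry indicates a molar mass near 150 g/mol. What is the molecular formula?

C5H10O5

mol C = 1.573 g CO₂ ÷ 44.009 g/mol = 0.035743 mol
mol H = 2 × 0.6438 g H₂O ÷ 18.015 g/mol = 0.071474 mol
mass O = 1.073 − (0.42931 + 0.072046) = 0.57165 g → mol O = 0.57165 ÷ 15.999 = 0.035730 mol
Divide by the smallest (0.035730 mol): C 1.000, H 2.000, O 1.000
Empirical formula: CH2O
Empirical-formula mass = 30.03 g/mol; 150 ÷ 30.03 ≈ 5, so the molecular formula is C5H10O5.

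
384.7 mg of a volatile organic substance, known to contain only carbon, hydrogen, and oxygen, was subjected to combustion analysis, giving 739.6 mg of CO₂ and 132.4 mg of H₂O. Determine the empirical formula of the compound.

C8H7O5

mol C = 0.7396 g CO₂ ÷ 44.009 g/mol = 0.016806 mol
mol H = 2 × 0.1324 g H₂O ÷ 18.015 g/mol = 0.014699 mol
mass O = 0.3847 − (0.20185 + 0.014816) = 0.16803 g → mol O = 0.16803 ÷ 15.999 = 0.010503 mol
Divide by the smallest (0.010503 mol): C 1.600, H 1.400, O 1.000
Multiplying each by 5 gives whole numbers: C 8.00, H 7.00, O 5.00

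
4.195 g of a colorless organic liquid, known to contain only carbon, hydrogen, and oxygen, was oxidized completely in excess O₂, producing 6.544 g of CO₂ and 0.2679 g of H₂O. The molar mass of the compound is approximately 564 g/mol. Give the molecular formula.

mol C = 6.544 g CO₂ ÷ 44.009 g/mol = 0.14870 mol
mol H = 2 × 0.2679 g H₂O ÷ 18.015 g/mol = 0.029742 mol
mass O = 4.195 − (1.7860 + 0.029980) = 2.3790 g → mol O = 2.3790 ÷ 15.999 = 0.14870 mol
Divide by the smallest (0.029742 mol): C 5.000, H 1.000, O 5.000
Empirical formula: C5HO5
Empirical-formula mass = 141.06 g/mol; 564 ÷ 141.06 ≈ 4, so the molecular formula is C20H4O20.

C20H4O20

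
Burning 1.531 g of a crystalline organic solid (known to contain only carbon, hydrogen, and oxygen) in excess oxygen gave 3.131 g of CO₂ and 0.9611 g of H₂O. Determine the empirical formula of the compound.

C2H3O

mol C = 3.131 g CO₂ ÷ 44.009 g/mol = 0.071145 mol
mol H = 2 × 0.9611 g H₂O ÷ 18.015 g/mol = 0.10670 mol
mass O = 1.531 − (0.85452 + 0.10755) = 0.56893 g → mol O = 0.56893 ÷ 15.999 = 0.035560 mol
Divide by the smallest (0.035560 mol): C 2.001, H 3.001, O 1.000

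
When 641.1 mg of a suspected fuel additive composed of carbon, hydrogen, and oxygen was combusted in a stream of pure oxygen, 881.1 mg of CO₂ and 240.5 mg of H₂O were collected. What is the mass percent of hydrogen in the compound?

4.20%

mol C = 0.8811 g CO₂ ÷ 44.009 g/mol = 0.020021 mol
mol H = 2 × 0.2405 g H₂O ÷ 18.015 g/mol = 0.026700 mol
mass O = 0.6411 − (0.24047 + 0.026914) = 0.37372 g → mol O = 0.37372 ÷ 15.999 = 0.023359 mol
mass % H = 0.026914 g ÷ 0.6411 g × 100%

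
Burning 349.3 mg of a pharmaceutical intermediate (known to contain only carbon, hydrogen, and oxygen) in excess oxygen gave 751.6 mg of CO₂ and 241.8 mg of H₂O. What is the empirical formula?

C7H11O3

mol C = 0.7516 g CO₂ ÷ 44.009 g/mol = 0.017078 mol
mol H = 2 × 0.2418 g H₂O ÷ 18.015 g/mol = 0.026844 mol
mass O = 0.3493 − (0.20513 + 0.027059) = 0.11711 g → mol O = 0.11711 ÷ 15.999 = 0.0073200 mol
Divide by the smallest (0.0073200 mol): C 2.333, H 3.667, O 1.000
Multiplying each by 3 gives whole numbers: C 7.00, H 11.00, O 3.00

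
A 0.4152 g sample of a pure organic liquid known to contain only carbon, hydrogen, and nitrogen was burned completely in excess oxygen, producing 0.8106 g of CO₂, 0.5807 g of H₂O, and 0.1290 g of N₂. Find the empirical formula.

C2H7N

mol C = 0.8106 g CO₂ ÷ 44.009 g/mol = 0.018419 mol
mol H = 2 × 0.5807 g H₂O ÷ 18.015 g/mol = 0.064468 mol
mol N = 2 × 0.1290 g N₂ ÷ 28.014 g/mol = 0.0092097 mol
Divide by the smallest (0.0092097 mol): C 2.000, H 7.000, N 1.000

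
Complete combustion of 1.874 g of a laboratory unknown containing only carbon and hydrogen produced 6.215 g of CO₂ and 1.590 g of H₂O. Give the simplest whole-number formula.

C4H5

mol C = 6.215 g CO₂ ÷ 44.009 g/mol = 0.14122 mol
mol H = 2 × 1.590 g H₂O ÷ 18.015 g/mol = 0.17652 mol
Divide by the smallest (0.14122 mol): C 1.000, H 1.250
Multiplying each by 4 gives whole numbers: C 4.00, H 5.00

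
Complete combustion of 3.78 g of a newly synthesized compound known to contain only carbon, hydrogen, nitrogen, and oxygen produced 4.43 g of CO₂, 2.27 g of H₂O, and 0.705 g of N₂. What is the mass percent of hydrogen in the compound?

6.7%

mol C = 4.43 g CO₂ ÷ 44.009 g/mol = 0.1007 mol
mol H = 2 × 2.27 g H₂O ÷ 18.015 g/mol = 0.2520 mol
mol N = 2 × 0.705 g N₂ ÷ 28.014 g/mol = 0.05033 mol
mass O = 3.78 − (1.209 + 0.2540 + 0.7050) = 1.612 g → mol O = 1.612 ÷ 15.999 = 0.1008 mol
mass % H = 0.2540 g ÷ 3.78 g × 100%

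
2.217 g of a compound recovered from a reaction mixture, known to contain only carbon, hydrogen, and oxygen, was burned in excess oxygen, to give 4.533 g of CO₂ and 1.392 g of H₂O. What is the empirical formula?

C2H3O

mol C = 4.533 g CO₂ ÷ 44.009 g/mol = 0.10300 mol
mol H = 2 × 1.392 g H₂O ÷ 18.015 g/mol = 0.15454 mol
mass O = 2.217 − (1.2372 + 0.15577) = 0.82407 g → mol O = 0.82407 ÷ 15.999 = 0.051508 mol
Divide by the smallest (0.051508 mol): C 2.000, H 3.000, O 1.000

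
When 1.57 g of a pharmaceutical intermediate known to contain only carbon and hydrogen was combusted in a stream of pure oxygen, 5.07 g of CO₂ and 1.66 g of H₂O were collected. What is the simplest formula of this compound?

C5H8

mol C = 5.07 g CO₂ ÷ 44.009 g/mol = 0.1152 mol
mol H = 2 × 1.66 g H₂O ÷ 18.015 g/mol = 0.1843 mol
Divide by the smallest (0.1152 mol): C 1.000, H 1.600
Multiplying each by 5 gives whole numbers: C 5.00, H 8.00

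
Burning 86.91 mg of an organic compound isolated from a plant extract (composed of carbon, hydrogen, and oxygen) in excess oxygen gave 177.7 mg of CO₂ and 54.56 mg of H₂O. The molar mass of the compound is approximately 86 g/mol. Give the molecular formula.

C4H6O2

mol C = 0.1777 g CO₂ ÷ 44.009 g/mol = 0.0040378 mol
mol H = 2 × 0.05456 g H₂O ÷ 18.015 g/mol = 0.0060572 mol
mass O = 0.08691 − (0.048498 + 0.0061056) = 0.032306 g → mol O = 0.032306 ÷ 15.999 = 0.0020193 mol
Divide by the smallest (0.0020193 mol): C 2.000, H 3.000, O 1.000
Empirical formula: C2H3O
Empirical-formula mass = 43.05 g/mol; 86 ÷ 43.05 ≈ 2, so the molecular formula is C4H6O2.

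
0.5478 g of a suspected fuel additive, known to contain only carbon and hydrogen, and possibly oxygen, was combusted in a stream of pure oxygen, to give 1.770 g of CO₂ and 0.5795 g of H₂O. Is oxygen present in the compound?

mol C = 1.770 g CO₂ ÷ 44.009 g/mol = 0.040219 mol
mol H = 2 × 0.5795 g H₂O ÷ 18.015 g/mol = 0.064335 mol
C and H together account for 0.54792 g — essentially the entire 0.5478 g sample — so the compound contains no oxygen.

no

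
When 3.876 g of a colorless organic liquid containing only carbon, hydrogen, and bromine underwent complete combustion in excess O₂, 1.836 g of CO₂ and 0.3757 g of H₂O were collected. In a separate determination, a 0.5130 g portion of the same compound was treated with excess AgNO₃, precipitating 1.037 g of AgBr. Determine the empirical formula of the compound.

CHBr

mol C = 1.836 g CO₂ ÷ 44.009 g/mol = 0.041719 mol
mol H = 2 × 0.3757 g H₂O ÷ 18.015 g/mol = 0.041710 mol
From the AgBr data: mol Br per gram of compound = (1.037 ÷ 187.772) ÷ 0.5130 = 0.010765 mol/g, so in the 3.876 g combustion sample mol Br = 0.041727 mol
Divide by the smallest (0.041710 mol): C 1.000, H 1.000, Br 1.000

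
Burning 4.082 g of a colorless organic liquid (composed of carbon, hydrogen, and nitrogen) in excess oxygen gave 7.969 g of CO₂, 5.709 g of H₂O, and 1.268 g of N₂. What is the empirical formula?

C2H7N

mol C = 7.969 g CO₂ ÷ 44.009 g/mol = 0.18108 mol
mol H = 2 × 5.709 g H₂O ÷ 18.015 g/mol = 0.63381 mol
mol N = 2 × 1.268 g N₂ ÷ 28.014 g/mol = 0.090526 mol
Divide by the smallest (0.090526 mol): C 2.000, H 7.001, N 1.000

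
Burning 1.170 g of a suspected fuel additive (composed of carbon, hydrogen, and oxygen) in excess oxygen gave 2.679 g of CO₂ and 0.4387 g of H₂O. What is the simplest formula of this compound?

C5H4O2

mol C = 2.679 g CO₂ ÷ 44.009 g/mol = 0.060874 mol
mol H = 2 × 0.4387 g H₂O ÷ 18.015 g/mol = 0.048704 mol
mass O = 1.170 − (0.73116 + 0.049093) = 0.38975 g → mol O = 0.38975 ÷ 15.999 = 0.024361 mol
Divide by the smallest (0.024361 mol): C 2.499, H 1.999, O 1.000
Multiplying each by 2 gives whole numbers: C 5.00, H 4.00, O 2.00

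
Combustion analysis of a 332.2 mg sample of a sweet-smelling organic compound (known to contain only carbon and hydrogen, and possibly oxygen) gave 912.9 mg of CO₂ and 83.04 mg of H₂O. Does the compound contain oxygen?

mol C = 0.9129 g CO₂ ÷ 44.009 g/mol = 0.020743 mol
mol H = 2 × 0.08304 g H₂O ÷ 18.015 g/mol = 0.0092190 mol
C and H account for only 0.25844 g of the 0.3322 g sample; the remaining 0.073757 g must be oxygen.

yes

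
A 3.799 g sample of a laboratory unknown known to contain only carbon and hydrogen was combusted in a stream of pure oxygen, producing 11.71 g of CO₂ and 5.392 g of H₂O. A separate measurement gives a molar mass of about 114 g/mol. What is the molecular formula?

C8H18

mol C = 11.71 g CO₂ ÷ 44.009 g/mol = 0.26608 mol
mol H = 2 × 5.392 g H₂O ÷ 18.015 g/mol = 0.59861 mol
Divide by the smallest (0.26608 mol): C 1.000, H 2.250
Multiplying each by 4 gives whole numbers: C 4.00, H 9.00
Empirical formula: C4H9
Empirical-formula mass = 57.12 g/mol; 114 ÷ 57.12 ≈ 2, so the molecular formula is C8H18.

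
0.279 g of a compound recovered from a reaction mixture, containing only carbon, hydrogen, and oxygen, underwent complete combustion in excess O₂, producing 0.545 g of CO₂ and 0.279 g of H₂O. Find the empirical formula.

C2H5O

mol C = 0.545 g CO₂ ÷ 44.009 g/mol = 0.01238 mol
mol H = 2 × 0.279 g H₂O ÷ 18.015 g/mol = 0.03097 mol
mass O = 0.279 − (0.1487 + 0.03122) = 0.09904 g → mol O = 0.09904 ÷ 15.999 = 0.006190 mol
Divide by the smallest (0.006190 mol): C 2.001, H 5.004, O 1.000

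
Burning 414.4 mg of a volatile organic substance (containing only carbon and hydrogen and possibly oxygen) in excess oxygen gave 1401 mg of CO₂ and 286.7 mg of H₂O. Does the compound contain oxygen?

no

mol C = 1.401 g CO₂ ÷ 44.009 g/mol = 0.031834 mol
mol H = 2 × 0.2867 g H₂O ÷ 18.015 g/mol = 0.031829 mol
C and H together account for 0.41445 g — essentially the entire 0.4144 g sample — so the compound contains no oxygen.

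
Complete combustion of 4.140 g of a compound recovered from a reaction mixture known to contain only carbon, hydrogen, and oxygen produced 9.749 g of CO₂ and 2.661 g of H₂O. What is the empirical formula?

mol C = 9.749 g CO₂ ÷ 44.009 g/mol = 0.22152 mol
mol H = 2 × 2.661 g H₂O ÷ 18.015 g/mol = 0.29542 mol
mass O = 4.140 − (2.6607 + 0.29778) = 1.1815 g → mol O = 1.1815 ÷ 15.999 = 0.073849 mol
Divide by the smallest (0.073849 mol): C 3.000, H 4.000, O 1.000

C3H4O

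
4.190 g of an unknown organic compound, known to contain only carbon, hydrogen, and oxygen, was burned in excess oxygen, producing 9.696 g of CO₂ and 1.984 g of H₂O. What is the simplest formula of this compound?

mol C = 9.696 g CO₂ ÷ 44.009 g/mol = 0.22032 mol
mol H = 2 × 1.984 g H₂O ÷ 18.015 g/mol = 0.22026 mol
mass O = 4.190 − (2.6462 + 0.22202) = 1.3217 g → mol O = 1.3217 ÷ 15.999 = 0.082613 mol
Divide by the smallest (0.082613 mol): C 2.667, H 2.666, O 1.000
Multiplying each by 3 gives whole numbers: C 8.00, H 8.00, O 3.00

C8H8O3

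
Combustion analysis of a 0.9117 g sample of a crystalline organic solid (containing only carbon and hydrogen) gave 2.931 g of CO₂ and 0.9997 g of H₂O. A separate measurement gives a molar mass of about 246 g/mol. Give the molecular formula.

C18H30

mol C = 2.931 g CO₂ ÷ 44.009 g/mol = 0.066600 mol
mol H = 2 × 0.9997 g H₂O ÷ 18.015 g/mol = 0.11099 mol
Divide by the smallest (0.066600 mol): C 1.000, H 1.666
Multiplying each by 3 gives whole numbers: C 3.00, H 5.00
Empirical formula: C3H5
Empirical-formula mass = 41.07 g/mol; 246 ÷ 41.07 ≈ 6, so the molecular formula is C18H30.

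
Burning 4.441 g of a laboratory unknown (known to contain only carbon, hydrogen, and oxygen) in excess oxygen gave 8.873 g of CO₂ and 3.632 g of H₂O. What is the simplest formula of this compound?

mol C = 8.873 g CO₂ ÷ 44.009 g/mol = 0.20162 mol
mol H = 2 × 3.632 g H₂O ÷ 18.015 g/mol = 0.40322 mol
mass O = 4.441 − (2.4216 + 0.40645) = 1.6129 g → mol O = 1.6129 ÷ 15.999 = 0.10081 mol
Divide by the smallest (0.10081 mol): C 2.000, H 4.000, O 1.000

C2H4O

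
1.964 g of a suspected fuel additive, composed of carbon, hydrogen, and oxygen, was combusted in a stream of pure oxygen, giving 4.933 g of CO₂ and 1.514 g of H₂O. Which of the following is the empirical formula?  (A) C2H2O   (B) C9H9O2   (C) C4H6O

mol C = 4.933 g CO₂ ÷ 44.009 g/mol = 0.11209 mol
mol H = 2 × 1.514 g H₂O ÷ 18.015 g/mol = 0.16808 mol
mass O = 1.964 − (1.3463 + 0.16943) = 0.44825 g → mol O = 0.44825 ÷ 15.999 = 0.028017 mol
Divide by the smallest (0.028017 mol): C 4.001, H 5.999, O 1.000

(C) C4H6O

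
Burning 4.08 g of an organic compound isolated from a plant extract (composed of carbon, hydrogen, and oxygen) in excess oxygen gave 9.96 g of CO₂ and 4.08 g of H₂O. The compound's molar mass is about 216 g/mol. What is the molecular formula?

C12H24O3

mol C = 9.96 g CO₂ ÷ 44.009 g/mol = 0.2263 mol
mol H = 2 × 4.08 g H₂O ÷ 18.015 g/mol = 0.4530 mol
mass O = 4.08 − (2.718 + 0.4566) = 0.9051 g → mol O = 0.9051 ÷ 15.999 = 0.05657 mol
Divide by the smallest (0.05657 mol): C 4.000, H 8.006, O 1.000
Empirical formula: C4H8O
Empirical-formula mass = 72.11 g/mol; 216 ÷ 72.11 ≈ 3, so the molecular formula is C12H24O3.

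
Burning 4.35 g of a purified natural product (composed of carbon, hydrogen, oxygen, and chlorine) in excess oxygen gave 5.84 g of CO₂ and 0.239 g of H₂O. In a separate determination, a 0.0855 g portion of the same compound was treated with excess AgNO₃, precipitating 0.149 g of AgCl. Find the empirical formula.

C5HCl2O2

mol C = 5.84 g CO₂ ÷ 44.009 g/mol = 0.1327 mol
mol H = 2 × 0.239 g H₂O ÷ 18.015 g/mol = 0.02653 mol
From the AgCl data: mol Cl per gram of compound = (0.149 ÷ 143.318) ÷ 0.0855 = 0.01216 mol/g, so in the 4.35 g combustion sample mol Cl = 0.05289 mol
mass O = 4.35 − (1.594 + 0.02675 + 1.875) = 0.8543 g → mol O = 0.8543 ÷ 15.999 = 0.05340 mol
Divide by the smallest (0.02653 mol): C 5.001, H 1.000, Cl 1.993, O 2.012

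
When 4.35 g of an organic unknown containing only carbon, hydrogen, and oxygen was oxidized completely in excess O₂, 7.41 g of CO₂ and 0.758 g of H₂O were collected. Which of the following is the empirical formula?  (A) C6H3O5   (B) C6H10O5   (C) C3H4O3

(A) C6H3O5

mol C = 7.41 g CO₂ ÷ 44.009 g/mol = 0.1684 mol
mol H = 2 × 0.758 g H₂O ÷ 18.015 g/mol = 0.08415 mol
mass O = 4.35 − (2.022 + 0.08483) = 2.243 g → mol O = 2.243 ÷ 15.999 = 0.1402 mol
Divide by the smallest (0.08415 mol): C 2.001, H 1.000, O 1.666
Multiplying each by 3 gives whole numbers: C 6.00, H 3.00, O 5.00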